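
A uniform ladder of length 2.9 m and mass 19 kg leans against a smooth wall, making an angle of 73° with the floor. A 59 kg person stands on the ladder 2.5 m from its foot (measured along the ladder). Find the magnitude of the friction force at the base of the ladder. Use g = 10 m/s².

f ≈ 185 N

About the foot of the ladder:
Ladder weight 19×10 = 190 N acts at 1.45 m along the ladder; its horizontal arm is 1.45·cos73° = 0.4239 m → τ = 80.54 N·m clockwise.
Person: 59×10 = 590 N at 2.5 m → arm 0.7309 m → τ = 431.2 N·m clockwise.
Wall normal N acts horizontally at the top; its moment arm is the height L sinθ = 2.9·sin73° = 2.773 m, counterclockwise.
Setting net torque to zero: N × 2.773 = 511.7 → N = 185 N.
ΣFx = 0: friction at the foot balances the wall's push, so f = N_wall = 185 N.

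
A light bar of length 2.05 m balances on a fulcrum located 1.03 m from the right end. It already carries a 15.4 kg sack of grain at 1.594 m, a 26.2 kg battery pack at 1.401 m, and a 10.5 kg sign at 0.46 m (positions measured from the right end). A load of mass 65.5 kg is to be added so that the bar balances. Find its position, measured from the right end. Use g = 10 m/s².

Sum moments about the fulcrum (at 1.03 m from the right end) (the support reaction has zero arm there).
Sack of grain: 15.4 × 10 = 154 N down at 1.594 m → arm 0.564 m, τ = 154 × 0.564 = 86.86 N·m counterclockwise.
Battery pack: 26.2 × 10 = 262 N down at 1.401 m → arm 0.371 m, τ = 262 × 0.371 = 97.2 N·m counterclockwise.
Sign: 10.5 × 10 = 105 N down at 0.46 m → arm 0.57 m, τ = 105 × 0.57 = 59.85 N·m clockwise.
Net moment of existing loads = 124.2 N·m counterclockwise.
The load weighs 65.5 × 10 = 655 N and must supply an equal clockwise moment, so its lever arm about the fulcrum is 124.2 / 655 = 0.19 m.
That puts it at 1.03 − 0.19 = 0.84 m from the right end.

x ≈ 0.84 m from the right end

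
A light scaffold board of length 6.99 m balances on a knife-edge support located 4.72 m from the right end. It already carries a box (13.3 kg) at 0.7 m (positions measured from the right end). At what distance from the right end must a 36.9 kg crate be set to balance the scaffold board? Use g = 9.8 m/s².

x ≈ 6.17 m from the right end

About the knife-edge support (at 4.72 m from the right end):
Box: 13.3 × 9.8 = 130.3 N down at 0.7 m → arm 4.02 m, τ = 130.3 × 4.02 = 523.8 N·m clockwise.
Net moment of existing loads = 523.8 N·m clockwise.
The crate weighs 36.9 × 9.8 = 361.6 N and must supply an equal counterclockwise moment, so its lever arm about the knife-edge support is 523.8 / 361.6 = 1.45 m.
That puts it at 4.72 + 1.45 = 6.17 m from the right end.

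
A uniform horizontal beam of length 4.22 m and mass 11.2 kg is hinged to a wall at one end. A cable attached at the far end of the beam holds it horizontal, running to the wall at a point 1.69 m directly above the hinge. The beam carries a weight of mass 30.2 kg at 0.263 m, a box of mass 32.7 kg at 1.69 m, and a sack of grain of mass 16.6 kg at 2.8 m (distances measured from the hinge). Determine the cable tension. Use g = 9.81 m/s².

T ≈ 834 N

Sum moments about the hinge (the unknown hinge reaction has zero arm there).
Beam weight: 11.2 × 9.81 = 109.9 N down at 2.11 m → arm 2.11 m, τ = 109.9 × 2.11 = 231.9 N·m clockwise.
Weight: 30.2 × 9.81 = 296.3 N down at 0.263 m → arm 0.263 m, τ = 296.3 × 0.263 = 77.93 N·m clockwise.
Box: 32.7 × 9.81 = 320.8 N down at 1.69 m → arm 1.69 m, τ = 320.8 × 1.69 = 542.2 N·m clockwise.
Sack of grain: 16.6 × 9.81 = 162.8 N down at 2.8 m → arm 2.8 m, τ = 162.8 × 2.8 = 455.8 N·m clockwise.
Total clockwise load moment = 1308 N·m.
The cable tension T acts at 4.22 m; only its component perpendicular to the beam, T sinθ, produces torque. sinθ = h/√(h²+d²) = 1.69/√(1.69²+4.22²) = 0.3718.
Balancing moments: T × 4.22 × 0.3718 = 1308, giving T = 1308 / 1.569 = 834 N.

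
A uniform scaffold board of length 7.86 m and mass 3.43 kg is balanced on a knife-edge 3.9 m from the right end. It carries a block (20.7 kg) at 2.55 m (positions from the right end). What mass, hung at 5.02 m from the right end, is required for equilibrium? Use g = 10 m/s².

m ≈ 24.9 kg

About the knife-edge (at 3.9 m from the right end):
Beam weight: 3.43 × 10 = 34.3 N down at 3.93 m → arm 0.03 m, τ = 34.3 × 0.03 = 1.029 N·m counterclockwise.
Block: 20.7 × 10 = 207 N down at 2.55 m → arm 1.35 m, τ = 207 × 1.35 = 279.5 N·m clockwise.
Net moment of known loads = 278.5 N·m clockwise.
An unknown mass m at 5.02 m has arm 1.12 m; its moment is m·g·1.12 counterclockwise.
Setting net torque to zero: m × 10 × 1.12 = 278.5 → m = 278.5 / (10 × 1.12) = 24.9 kg.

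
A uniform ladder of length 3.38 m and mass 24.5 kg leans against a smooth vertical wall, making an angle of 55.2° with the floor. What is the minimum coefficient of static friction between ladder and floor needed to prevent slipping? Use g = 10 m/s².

Sum moments about the foot of the ladder (the floor normal and friction both act there and drop out).
Ladder weight 24.5×10 = 245 N acts at 1.69 m along the ladder; its horizontal arm is 1.69·cos55.2° = 0.9645 m → τ = 236.3 N·m clockwise.
Wall normal N acts horizontally at the top; its moment arm is the height L sinθ = 3.38·sin55.2° = 2.775 m, counterclockwise.
For rotational equilibrium, N × 2.775 = 236.3, so N = 85.15 N.
ΣFx = 0 ⇒ f = N_wall = 85.15 N. ΣFy = 0 ⇒ N_floor = 245 N.
μ_min = f / N_floor = 85.15 / 245 = 0.348.

μ_min ≈ 0.348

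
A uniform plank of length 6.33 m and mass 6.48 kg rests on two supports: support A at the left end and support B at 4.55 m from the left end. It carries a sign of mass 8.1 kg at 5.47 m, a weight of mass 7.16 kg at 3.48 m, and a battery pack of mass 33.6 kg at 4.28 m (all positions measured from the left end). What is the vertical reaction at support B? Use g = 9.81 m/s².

R_B ≈ 504 N

Take moments about support A.
Beam weight: 6.48 × 9.81 = 63.57 N down at 3.165 m → arm 3.165 m, τ = 63.57 × 3.165 = 201.2 N·m clockwise.
Sign: 8.1 × 9.81 = 79.46 N down at 5.47 m → arm 5.47 m, τ = 79.46 × 5.47 = 434.6 N·m clockwise.
Weight: 7.16 × 9.81 = 70.24 N down at 3.48 m → arm 3.48 m, τ = 70.24 × 3.48 = 244.4 N·m clockwise.
Battery pack: 33.6 × 9.81 = 329.6 N down at 4.28 m → arm 4.28 m, τ = 329.6 × 4.28 = 1411 N·m clockwise.
Net load moment about support A = 2291 N·m clockwise.
Reaction R at support B is upward at 4.55 m, arm 4.55 m → moment R × 4.55 counterclockwise.
Setting net torque to zero: R × 4.55 = 2291 → R = 504 N.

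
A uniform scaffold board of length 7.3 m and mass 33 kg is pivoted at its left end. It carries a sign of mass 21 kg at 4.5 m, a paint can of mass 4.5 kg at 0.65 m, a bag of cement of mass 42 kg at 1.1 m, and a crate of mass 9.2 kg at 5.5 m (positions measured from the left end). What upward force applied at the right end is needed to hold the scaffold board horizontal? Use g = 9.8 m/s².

F ≈ 422 N

Choose the left end as the axis so the unknown pivot reaction has zero arm there.
Beam weight: 33 × 9.8 = 323.4 N down at 3.65 m → arm 3.65 m, τ = 323.4 × 3.65 = 1180 N·m clockwise.
Sign: 21 × 9.8 = 205.8 N down at 4.5 m → arm 4.5 m, τ = 205.8 × 4.5 = 926.1 N·m clockwise.
Paint can: 4.5 × 9.8 = 44.1 N down at 0.65 m → arm 0.65 m, τ = 44.1 × 0.65 = 28.67 N·m clockwise.
Bag of cement: 42 × 9.8 = 411.6 N down at 1.1 m → arm 1.1 m, τ = 411.6 × 1.1 = 452.8 N·m clockwise.
Crate: 9.2 × 9.8 = 90.16 N down at 5.5 m → arm 5.5 m, τ = 90.16 × 5.5 = 495.9 N·m clockwise.
Net moment of the loads = 3083 N·m clockwise.
The upward force F acts at the right end, arm 7.3 m, giving F × 7.3 counterclockwise.
Setting net torque to zero: F × 7.3 = 3083 → F = 3083 / 7.3 = 422 N.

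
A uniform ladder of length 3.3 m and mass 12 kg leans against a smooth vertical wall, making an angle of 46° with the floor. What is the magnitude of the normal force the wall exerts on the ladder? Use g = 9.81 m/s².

Sum moments about the foot of the ladder (the floor normal and friction both act there and drop out).
Ladder weight 12×9.81 = 117.7 N acts at 1.65 m along the ladder; its horizontal arm is 1.65·cos46° = 1.146 m → τ = 134.9 N·m clockwise.
Wall normal N acts horizontally at the top; its moment arm is the height L sinθ = 3.3·sin46° = 2.374 m, counterclockwise.
Balancing moments: N × 2.374 = 134.9, giving N = 56.8 N.

N_wall ≈ 56.8 N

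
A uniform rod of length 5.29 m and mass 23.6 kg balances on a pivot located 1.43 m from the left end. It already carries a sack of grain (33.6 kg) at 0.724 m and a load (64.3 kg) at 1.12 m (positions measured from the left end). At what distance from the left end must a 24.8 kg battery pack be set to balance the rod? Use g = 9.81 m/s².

x ≈ 2.03 m from the left end

Sum moments about the pivot (at 1.43 m from the left end) (the support reaction has zero arm there).
Beam weight: 23.6 × 9.81 = 231.5 N down at 2.645 m → arm 1.215 m, τ = 231.5 × 1.215 = 281.3 N·m clockwise.
Sack of grain: 33.6 × 9.81 = 329.6 N down at 0.724 m → arm 0.706 m, τ = 329.6 × 0.706 = 232.7 N·m counterclockwise.
Load: 64.3 × 9.81 = 630.8 N down at 1.12 m → arm 0.31 m, τ = 630.8 × 0.31 = 195.5 N·m counterclockwise.
Net moment of existing loads = 146.9 N·m counterclockwise.
The battery pack weighs 24.8 × 9.81 = 243.3 N and must supply an equal clockwise moment, so its lever arm about the pivot is 146.9 / 243.3 = 0.604 m.
That puts it at 1.43 + 0.604 = 2.03 m from the left end.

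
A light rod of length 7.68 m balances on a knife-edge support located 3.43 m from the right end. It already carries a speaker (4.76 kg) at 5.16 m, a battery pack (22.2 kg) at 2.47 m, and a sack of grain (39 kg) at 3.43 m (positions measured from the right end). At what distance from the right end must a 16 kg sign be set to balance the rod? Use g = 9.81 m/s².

Taking torques about the knife-edge support (at 3.43 m from the right end):
Speaker: 4.76 × 9.81 = 46.7 N down at 5.16 m → arm 1.73 m, τ = 46.7 × 1.73 = 80.79 N·m counterclockwise.
Battery pack: 22.2 × 9.81 = 217.8 N down at 2.47 m → arm 0.96 m, τ = 217.8 × 0.96 = 209.1 N·m clockwise.
Sack of grain: acts at the knife-edge support, moment arm 0 → no torque.
Net moment of existing loads = 128.3 N·m clockwise.
The sign weighs 16 × 9.81 = 157 N and must supply an equal counterclockwise moment, so its lever arm about the knife-edge support is 128.3 / 157 = 0.817 m.
That puts it at 3.43 + 0.817 = 4.25 m from the right end.

x ≈ 4.25 m from the right end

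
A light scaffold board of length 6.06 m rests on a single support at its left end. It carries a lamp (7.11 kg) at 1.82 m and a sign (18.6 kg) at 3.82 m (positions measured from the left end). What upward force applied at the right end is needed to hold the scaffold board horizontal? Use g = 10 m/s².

Take moments about the left end.
Lamp: 7.11 × 10 = 71.1 N down at 1.82 m → arm 1.82 m, τ = 71.1 × 1.82 = 129.4 N·m clockwise.
Sign: 18.6 × 10 = 186 N down at 3.82 m → arm 3.82 m, τ = 186 × 3.82 = 710.5 N·m clockwise.
Net moment of the loads = 839.9 N·m clockwise.
The upward force F acts at the right end, arm 6.06 m, giving F × 6.06 counterclockwise.
Balancing moments: F × 6.06 = 839.9, giving F = 839.9 / 6.06 = 139 N.

F ≈ 139 N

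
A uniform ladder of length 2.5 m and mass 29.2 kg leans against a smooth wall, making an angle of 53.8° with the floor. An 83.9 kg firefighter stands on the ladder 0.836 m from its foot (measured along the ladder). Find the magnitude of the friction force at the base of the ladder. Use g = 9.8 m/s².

Taking torques about the foot of the ladder:
Ladder weight 29.2×9.8 = 286.2 N acts at 1.25 m along the ladder; its horizontal arm is 1.25·cos53.8° = 0.7383 m → τ = 211.3 N·m clockwise.
Firefighter: 83.9×9.8 = 822.2 N at 0.836 m → arm 0.4937 m → τ = 405.9 N·m clockwise.
Wall normal N acts horizontally at the top; its moment arm is the height L sinθ = 2.5·sin53.8° = 2.017 m, counterclockwise.
Setting net torque to zero: N × 2.017 = 617.2 → N = 306 N.
ΣFx = 0: friction at the foot balances the wall's push, so f = N_wall = 306 N.

f ≈ 306 N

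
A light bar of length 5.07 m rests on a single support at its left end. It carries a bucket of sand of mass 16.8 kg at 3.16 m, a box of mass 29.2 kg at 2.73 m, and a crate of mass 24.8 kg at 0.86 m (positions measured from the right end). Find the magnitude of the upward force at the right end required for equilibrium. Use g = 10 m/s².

Taking torques about the left end:
Bucket of sand: 16.8 × 10 = 168 N down at 3.16 m → arm 1.91 m, τ = 168 × 1.91 = 320.9 N·m clockwise.
Box: 29.2 × 10 = 292 N down at 2.73 m → arm 2.34 m, τ = 292 × 2.34 = 683.3 N·m clockwise.
Crate: 24.8 × 10 = 248 N down at 0.86 m → arm 4.21 m, τ = 248 × 4.21 = 1044 N·m clockwise.
Net moment of the loads = 2048 N·m clockwise.
The upward force F acts at the right end, arm 5.07 m, giving F × 5.07 counterclockwise.
Balancing moments: F × 5.07 = 2048, giving F = 2048 / 5.07 = 404 N.

F ≈ 404 N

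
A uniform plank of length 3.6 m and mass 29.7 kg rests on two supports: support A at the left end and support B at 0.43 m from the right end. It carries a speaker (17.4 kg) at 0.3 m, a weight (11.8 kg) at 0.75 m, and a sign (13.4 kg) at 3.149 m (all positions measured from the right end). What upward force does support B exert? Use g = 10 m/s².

R_B ≈ 475 N

About support A:
Beam weight: 29.7 × 10 = 297 N down at 1.8 m → arm 1.8 m, τ = 297 × 1.8 = 534.6 N·m clockwise.
Speaker: 17.4 × 10 = 174 N down at 0.3 m → arm 3.3 m, τ = 174 × 3.3 = 574.2 N·m clockwise.
Weight: 11.8 × 10 = 118 N down at 0.75 m → arm 2.85 m, τ = 118 × 2.85 = 336.3 N·m clockwise.
Sign: 13.4 × 10 = 134 N down at 3.149 m → arm 0.451 m, τ = 134 × 0.451 = 60.43 N·m clockwise.
Net load moment about support A = 1506 N·m clockwise.
Reaction R at support B is upward at 0.43 m, arm 3.17 m → moment R × 3.17 counterclockwise.
Στ = 0 ⇒ R × 3.17 = 1506 ⇒ R = 475 N.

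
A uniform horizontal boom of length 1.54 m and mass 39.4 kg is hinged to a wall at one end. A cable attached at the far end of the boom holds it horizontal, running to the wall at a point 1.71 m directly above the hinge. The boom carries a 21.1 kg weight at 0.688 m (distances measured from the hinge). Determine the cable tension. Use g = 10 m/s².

Choose the hinge as the axis so the unknown hinge reaction has zero arm there.
Beam weight: 39.4 × 10 = 394 N down at 0.77 m → arm 0.77 m, τ = 394 × 0.77 = 303.4 N·m clockwise.
Weight: 21.1 × 10 = 211 N down at 0.688 m → arm 0.688 m, τ = 211 × 0.688 = 145.2 N·m clockwise.
Total clockwise load moment = 448.6 N·m.
The cable tension T acts at 1.54 m; only its component perpendicular to the boom, T sinθ, produces torque. sinθ = h/√(h²+d²) = 1.71/√(1.71²+1.54²) = 0.7431.
Setting net torque to zero: T × 1.54 × 0.7431 = 448.6 → T = 448.6 / 1.144 = 392 N.

T ≈ 392 N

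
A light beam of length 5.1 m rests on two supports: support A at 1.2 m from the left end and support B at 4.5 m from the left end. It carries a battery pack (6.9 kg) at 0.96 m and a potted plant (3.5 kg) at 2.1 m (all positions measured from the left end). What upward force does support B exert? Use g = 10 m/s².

R_B ≈ 4.53 N

Sum moments about support A (its reaction then has zero moment arm).
Battery pack: 6.9 × 10 = 69 N down at 0.96 m → arm 0.24 m, τ = 69 × 0.24 = 16.56 N·m counterclockwise.
Potted plant: 3.5 × 10 = 35 N down at 2.1 m → arm 0.9 m, τ = 35 × 0.9 = 31.5 N·m clockwise.
Net load moment about support A = 14.94 N·m clockwise.
Reaction R at support B is upward at 4.5 m, arm 3.3 m → moment R × 3.3 counterclockwise.
Balancing moments: R × 3.3 = 14.94, giving R = 4.53 N.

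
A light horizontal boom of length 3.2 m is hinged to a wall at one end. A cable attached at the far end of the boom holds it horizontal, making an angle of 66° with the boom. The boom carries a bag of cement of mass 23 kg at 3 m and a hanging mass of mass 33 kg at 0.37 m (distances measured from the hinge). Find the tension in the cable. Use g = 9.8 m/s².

T ≈ 272 N

Sum moments about the hinge (the unknown hinge reaction has zero arm there).
Bag of cement: 23 × 9.8 = 225.4 N down at 3 m → arm 3 m, τ = 225.4 × 3 = 676.2 N·m clockwise.
Hanging mass: 33 × 9.8 = 323.4 N down at 0.37 m → arm 0.37 m, τ = 323.4 × 0.37 = 119.7 N·m clockwise.
Total clockwise load moment = 795.9 N·m.
The cable tension T acts at 3.2 m; only its component perpendicular to the boom, T sinθ, produces torque. sin 66° = 0.9135.
Balancing moments: T × 3.2 × 0.9135 = 795.9, giving T = 795.9 / 2.923 = 272 N.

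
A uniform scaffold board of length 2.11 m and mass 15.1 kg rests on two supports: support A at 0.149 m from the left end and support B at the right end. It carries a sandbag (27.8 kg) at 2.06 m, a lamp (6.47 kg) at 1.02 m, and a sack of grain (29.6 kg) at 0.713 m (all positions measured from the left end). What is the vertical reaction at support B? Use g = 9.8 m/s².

R_B ≈ 445 N

Sum moments about support A (its reaction then has zero moment arm).
Beam weight: 15.1 × 9.8 = 148 N down at 1.055 m → arm 0.906 m, τ = 148 × 0.906 = 134.1 N·m clockwise.
Sandbag: 27.8 × 9.8 = 272.4 N down at 2.06 m → arm 1.911 m, τ = 272.4 × 1.911 = 520.6 N·m clockwise.
Lamp: 6.47 × 9.8 = 63.41 N down at 1.02 m → arm 0.871 m, τ = 63.41 × 0.871 = 55.23 N·m clockwise.
Sack of grain: 29.6 × 9.8 = 290.1 N down at 0.713 m → arm 0.564 m, τ = 290.1 × 0.564 = 163.6 N·m clockwise.
Net load moment about support A = 873.5 N·m clockwise.
Reaction R at support B is upward at 2.11 m, arm 1.961 m → moment R × 1.961 counterclockwise.
Στ = 0 ⇒ R × 1.961 = 873.5 ⇒ R = 445 N.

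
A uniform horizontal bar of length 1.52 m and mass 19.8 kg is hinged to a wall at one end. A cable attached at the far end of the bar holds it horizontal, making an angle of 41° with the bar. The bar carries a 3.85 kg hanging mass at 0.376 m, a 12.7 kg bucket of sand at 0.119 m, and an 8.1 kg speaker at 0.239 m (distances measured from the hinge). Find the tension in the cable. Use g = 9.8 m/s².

T ≈ 196 N

Taking torques about the hinge:
Beam weight: 19.8 × 9.8 = 194 N down at 0.76 m → arm 0.76 m, τ = 194 × 0.76 = 147.4 N·m clockwise.
Hanging mass: 3.85 × 9.8 = 37.73 N down at 0.376 m → arm 0.376 m, τ = 37.73 × 0.376 = 14.19 N·m clockwise.
Bucket of sand: 12.7 × 9.8 = 124.5 N down at 0.119 m → arm 0.119 m, τ = 124.5 × 0.119 = 14.82 N·m clockwise.
Speaker: 8.1 × 9.8 = 79.38 N down at 0.239 m → arm 0.239 m, τ = 79.38 × 0.239 = 18.97 N·m clockwise.
Total clockwise load moment = 195.4 N·m.
The cable tension T acts at 1.52 m; only its component perpendicular to the bar, T sinθ, produces torque. sin 41° = 0.6561.
Setting net torque to zero: T × 1.52 × 0.6561 = 195.4 → T = 195.4 / 0.9973 = 196 N.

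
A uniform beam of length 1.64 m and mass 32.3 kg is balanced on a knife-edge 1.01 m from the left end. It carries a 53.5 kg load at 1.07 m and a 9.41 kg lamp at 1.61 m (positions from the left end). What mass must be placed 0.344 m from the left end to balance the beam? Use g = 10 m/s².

m ≈ 4.08 kg

About the knife-edge (at 1.01 m from the left end):
Beam weight: 32.3 × 10 = 323 N down at 0.82 m → arm 0.19 m, τ = 323 × 0.19 = 61.37 N·m counterclockwise.
Load: 53.5 × 10 = 535 N down at 1.07 m → arm 0.06 m, τ = 535 × 0.06 = 32.1 N·m clockwise.
Lamp: 9.41 × 10 = 94.1 N down at 1.61 m → arm 0.6 m, τ = 94.1 × 0.6 = 56.46 N·m clockwise.
Net moment of known loads = 27.19 N·m clockwise.
An unknown mass m at 0.344 m has arm 0.666 m; its moment is m·g·0.666 counterclockwise.
For rotational equilibrium, m × 10 × 0.666 = 27.19, so m = 27.19 / (10 × 0.666) = 4.08 kg.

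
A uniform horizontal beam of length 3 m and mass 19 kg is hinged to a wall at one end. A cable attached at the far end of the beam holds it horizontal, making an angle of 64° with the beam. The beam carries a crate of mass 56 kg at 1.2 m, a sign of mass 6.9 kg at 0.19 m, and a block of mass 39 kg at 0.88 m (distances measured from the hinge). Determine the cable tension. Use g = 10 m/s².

T ≈ 487 N

Take moments about the hinge.
Beam weight: 19 × 10 = 190 N down at 1.5 m → arm 1.5 m, τ = 190 × 1.5 = 285 N·m clockwise.
Crate: 56 × 10 = 560 N down at 1.2 m → arm 1.2 m, τ = 560 × 1.2 = 672 N·m clockwise.
Sign: 6.9 × 10 = 69 N down at 0.19 m → arm 0.19 m, τ = 69 × 0.19 = 13.11 N·m clockwise.
Block: 39 × 10 = 390 N down at 0.88 m → arm 0.88 m, τ = 390 × 0.88 = 343.2 N·m clockwise.
Total clockwise load moment = 1313 N·m.
The cable tension T acts at 3 m; only its component perpendicular to the beam, T sinθ, produces torque. sin 64° = 0.8988.
For rotational equilibrium, T × 3 × 0.8988 = 1313, so T = 1313 / 2.696 = 487 N.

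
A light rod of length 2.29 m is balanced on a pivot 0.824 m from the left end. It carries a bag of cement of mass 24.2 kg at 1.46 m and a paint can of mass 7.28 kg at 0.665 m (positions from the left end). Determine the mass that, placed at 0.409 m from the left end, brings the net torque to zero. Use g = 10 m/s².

Choose the pivot (at 0.824 m from the left end) as the axis so the support reaction has zero arm there.
Bag of cement: 24.2 × 10 = 242 N down at 1.46 m → arm 0.636 m, τ = 242 × 0.636 = 153.9 N·m clockwise.
Paint can: 7.28 × 10 = 72.8 N down at 0.665 m → arm 0.159 m, τ = 72.8 × 0.159 = 11.58 N·m counterclockwise.
Net moment of known loads = 142.3 N·m clockwise.
An unknown mass m at 0.409 m has arm 0.415 m; its moment is m·g·0.415 counterclockwise.
For rotational equilibrium, m × 10 × 0.415 = 142.3, so m = 142.3 / (10 × 0.415) = 34.3 kg.

m ≈ 34.3 kg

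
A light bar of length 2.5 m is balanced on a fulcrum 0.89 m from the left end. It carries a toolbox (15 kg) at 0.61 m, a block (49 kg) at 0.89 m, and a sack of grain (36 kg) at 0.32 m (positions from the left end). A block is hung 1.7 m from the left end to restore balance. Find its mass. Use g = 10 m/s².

m ≈ 30.5 kg

Take moments about the fulcrum (at 0.89 m from the left end).
Toolbox: 15 × 10 = 150 N down at 0.61 m → arm 0.28 m, τ = 150 × 0.28 = 42 N·m counterclockwise.
Block: acts at the fulcrum, moment arm 0 → no torque.
Sack of grain: 36 × 10 = 360 N down at 0.32 m → arm 0.57 m, τ = 360 × 0.57 = 205.2 N·m counterclockwise.
Net moment of known loads = 247.2 N·m counterclockwise.
An unknown mass m at 1.7 m has arm 0.81 m; its moment is m·g·0.81 clockwise.
Στ = 0 ⇒ m × 10 × 0.81 = 247.2 ⇒ m = 247.2 / (10 × 0.81) = 30.5 kg.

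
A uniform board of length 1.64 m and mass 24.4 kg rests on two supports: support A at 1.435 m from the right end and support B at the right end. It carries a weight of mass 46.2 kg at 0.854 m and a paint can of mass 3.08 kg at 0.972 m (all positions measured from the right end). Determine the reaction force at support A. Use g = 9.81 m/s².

R_A ≈ 427 N

Sum moments about support B (its reaction then has zero moment arm).
Beam weight: 24.4 × 9.81 = 239.4 N down at 0.82 m → arm 0.82 m, τ = 239.4 × 0.82 = 196.3 N·m counterclockwise.
Weight: 46.2 × 9.81 = 453.2 N down at 0.854 m → arm 0.854 m, τ = 453.2 × 0.854 = 387 N·m counterclockwise.
Paint can: 3.08 × 9.81 = 30.21 N down at 0.972 m → arm 0.972 m, τ = 30.21 × 0.972 = 29.36 N·m counterclockwise.
Net load moment about support B = 612.7 N·m counterclockwise.
Reaction R at support A is upward at 1.435 m, arm 1.435 m → moment R × 1.435 clockwise.
For rotational equilibrium, R × 1.435 = 612.7, so R = 427 N.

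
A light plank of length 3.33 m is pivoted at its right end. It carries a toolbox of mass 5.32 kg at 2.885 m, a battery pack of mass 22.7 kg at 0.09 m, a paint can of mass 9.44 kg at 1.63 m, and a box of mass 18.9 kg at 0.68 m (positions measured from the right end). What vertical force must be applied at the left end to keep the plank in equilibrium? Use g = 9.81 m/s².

Taking torques about the right end:
Toolbox: 5.32 × 9.81 = 52.19 N down at 2.885 m → arm 2.885 m, τ = 52.19 × 2.885 = 150.6 N·m counterclockwise.
Battery pack: 22.7 × 9.81 = 222.7 N down at 0.09 m → arm 0.09 m, τ = 222.7 × 0.09 = 20.04 N·m counterclockwise.
Paint can: 9.44 × 9.81 = 92.61 N down at 1.63 m → arm 1.63 m, τ = 92.61 × 1.63 = 151 N·m counterclockwise.
Box: 18.9 × 9.81 = 185.4 N down at 0.68 m → arm 0.68 m, τ = 185.4 × 0.68 = 126.1 N·m counterclockwise.
Net moment of the loads = 447.7 N·m counterclockwise.
The upward force F acts at the left end, arm 3.33 m, giving F × 3.33 clockwise.
Balancing moments: F × 3.33 = 447.7, giving F = 447.7 / 3.33 = 134 N.

F ≈ 134 N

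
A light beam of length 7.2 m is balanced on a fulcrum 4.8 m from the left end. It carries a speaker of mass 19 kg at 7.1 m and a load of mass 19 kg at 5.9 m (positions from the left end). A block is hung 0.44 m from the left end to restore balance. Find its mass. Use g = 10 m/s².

m ≈ 14.8 kg

Choose the fulcrum (at 4.8 m from the left end) as the axis so the support reaction has zero arm there.
Speaker: 19 × 10 = 190 N down at 7.1 m → arm 2.3 m, τ = 190 × 2.3 = 437 N·m clockwise.
Load: 19 × 10 = 190 N down at 5.9 m → arm 1.1 m, τ = 190 × 1.1 = 209 N·m clockwise.
Net moment of known loads = 646 N·m clockwise.
An unknown mass m at 0.44 m has arm 4.36 m; its moment is m·g·4.36 counterclockwise.
Balancing moments: m × 10 × 4.36 = 646, giving m = 646 / (10 × 4.36) = 14.8 kg.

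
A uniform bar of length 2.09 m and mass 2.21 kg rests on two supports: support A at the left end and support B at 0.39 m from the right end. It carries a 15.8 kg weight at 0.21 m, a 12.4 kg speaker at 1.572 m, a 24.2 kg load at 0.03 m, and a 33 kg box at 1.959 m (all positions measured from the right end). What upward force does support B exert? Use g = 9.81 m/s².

Choose support A as the axis so its reaction then has zero moment arm.
Beam weight: 2.21 × 9.81 = 21.68 N down at 1.045 m → arm 1.045 m, τ = 21.68 × 1.045 = 22.66 N·m clockwise.
Weight: 15.8 × 9.81 = 155 N down at 0.21 m → arm 1.88 m, τ = 155 × 1.88 = 291.4 N·m clockwise.
Speaker: 12.4 × 9.81 = 121.6 N down at 1.572 m → arm 0.518 m, τ = 121.6 × 0.518 = 62.99 N·m clockwise.
Load: 24.2 × 9.81 = 237.4 N down at 0.03 m → arm 2.06 m, τ = 237.4 × 2.06 = 489 N·m clockwise.
Box: 33 × 9.81 = 323.7 N down at 1.959 m → arm 0.131 m, τ = 323.7 × 0.131 = 42.4 N·m clockwise.
Net load moment about support A = 908.4 N·m clockwise.
Reaction R at support B is upward at 0.39 m, arm 1.7 m → moment R × 1.7 counterclockwise.
Στ = 0 ⇒ R × 1.7 = 908.4 ⇒ R = 534 N.

R_B ≈ 534 N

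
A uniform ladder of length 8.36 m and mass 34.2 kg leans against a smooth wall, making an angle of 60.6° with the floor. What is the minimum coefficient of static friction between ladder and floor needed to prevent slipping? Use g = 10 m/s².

μ_min ≈ 0.282

Taking torques about the foot of the ladder:
Ladder weight 34.2×10 = 342 N acts at 4.18 m along the ladder; its horizontal arm is 4.18·cos60.6° = 2.052 m → τ = 701.8 N·m clockwise.
Wall normal N acts horizontally at the top; its moment arm is the height L sinθ = 8.36·sin60.6° = 7.283 m, counterclockwise.
For rotational equilibrium, N × 7.283 = 701.8, so N = 96.36 N.
ΣFx = 0 ⇒ f = N_wall = 96.36 N. ΣFy = 0 ⇒ N_floor = 342 N.
μ_min = f / N_floor = 96.36 / 342 = 0.282.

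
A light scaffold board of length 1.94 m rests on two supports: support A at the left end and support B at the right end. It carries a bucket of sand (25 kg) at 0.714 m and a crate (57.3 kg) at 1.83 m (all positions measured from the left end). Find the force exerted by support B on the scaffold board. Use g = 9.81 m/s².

Take moments about support A.
Bucket of sand: 25 × 9.81 = 245.2 N down at 0.714 m → arm 0.714 m, τ = 245.2 × 0.714 = 175.1 N·m clockwise.
Crate: 57.3 × 9.81 = 562.1 N down at 1.83 m → arm 1.83 m, τ = 562.1 × 1.83 = 1029 N·m clockwise.
Net load moment about support A = 1204 N·m clockwise.
Reaction R at support B is upward at 1.94 m, arm 1.94 m → moment R × 1.94 counterclockwise.
Setting net torque to zero: R × 1.94 = 1204 → R = 621 N.

R_B ≈ 621 N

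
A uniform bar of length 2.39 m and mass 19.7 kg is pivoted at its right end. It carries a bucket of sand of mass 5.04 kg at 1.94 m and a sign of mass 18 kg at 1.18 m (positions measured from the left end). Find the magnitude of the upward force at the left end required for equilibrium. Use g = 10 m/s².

F ≈ 199 N

Choose the right end as the axis so the unknown pivot reaction has zero arm there.
Beam weight: 19.7 × 10 = 197 N down at 1.195 m → arm 1.195 m, τ = 197 × 1.195 = 235.4 N·m counterclockwise.
Bucket of sand: 5.04 × 10 = 50.4 N down at 1.94 m → arm 0.45 m, τ = 50.4 × 0.45 = 22.68 N·m counterclockwise.
Sign: 18 × 10 = 180 N down at 1.18 m → arm 1.21 m, τ = 180 × 1.21 = 217.8 N·m counterclockwise.
Net moment of the loads = 475.9 N·m counterclockwise.
The upward force F acts at the left end, arm 2.39 m, giving F × 2.39 clockwise.
Setting net torque to zero: F × 2.39 = 475.9 → F = 475.9 / 2.39 = 199 N.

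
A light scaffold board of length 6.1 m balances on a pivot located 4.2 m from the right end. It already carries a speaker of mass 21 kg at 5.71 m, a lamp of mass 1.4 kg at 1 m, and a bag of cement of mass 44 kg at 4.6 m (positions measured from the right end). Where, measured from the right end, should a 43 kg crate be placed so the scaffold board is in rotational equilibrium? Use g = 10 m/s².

x ≈ 3.16 m from the right end

Take moments about the pivot (at 4.2 m from the right end).
Speaker: 21 × 10 = 210 N down at 5.71 m → arm 1.51 m, τ = 210 × 1.51 = 317.1 N·m counterclockwise.
Lamp: 1.4 × 10 = 14 N down at 1 m → arm 3.2 m, τ = 14 × 3.2 = 44.8 N·m clockwise.
Bag of cement: 44 × 10 = 440 N down at 4.6 m → arm 0.4 m, τ = 440 × 0.4 = 176 N·m counterclockwise.
Net moment of existing loads = 448.3 N·m counterclockwise.
The crate weighs 43 × 10 = 430 N and must supply an equal clockwise moment, so its lever arm about the pivot is 448.3 / 430 = 1.04 m.
That puts it at 4.2 − 1.04 = 3.16 m from the right end.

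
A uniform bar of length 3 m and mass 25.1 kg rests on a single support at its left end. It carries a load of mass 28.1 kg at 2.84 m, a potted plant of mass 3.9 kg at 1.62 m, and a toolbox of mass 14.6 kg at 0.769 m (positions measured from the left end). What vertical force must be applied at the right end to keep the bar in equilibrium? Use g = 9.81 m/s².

Take moments about the left end.
Beam weight: 25.1 × 9.81 = 246.2 N down at 1.5 m → arm 1.5 m, τ = 246.2 × 1.5 = 369.3 N·m clockwise.
Load: 28.1 × 9.81 = 275.7 N down at 2.84 m → arm 2.84 m, τ = 275.7 × 2.84 = 783 N·m clockwise.
Potted plant: 3.9 × 9.81 = 38.26 N down at 1.62 m → arm 1.62 m, τ = 38.26 × 1.62 = 61.98 N·m clockwise.
Toolbox: 14.6 × 9.81 = 143.2 N down at 0.769 m → arm 0.769 m, τ = 143.2 × 0.769 = 110.1 N·m clockwise.
Net moment of the loads = 1324 N·m clockwise.
The upward force F acts at the right end, arm 3 m, giving F × 3 counterclockwise.
For rotational equilibrium, F × 3 = 1324, so F = 1324 / 3 = 441 N.

F ≈ 441 N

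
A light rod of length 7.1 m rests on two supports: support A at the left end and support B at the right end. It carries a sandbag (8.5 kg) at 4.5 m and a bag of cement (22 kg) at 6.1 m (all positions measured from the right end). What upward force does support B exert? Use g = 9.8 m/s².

Take moments about support A.
Sandbag: 8.5 × 9.8 = 83.3 N down at 4.5 m → arm 2.6 m, τ = 83.3 × 2.6 = 216.6 N·m clockwise.
Bag of cement: 22 × 9.8 = 215.6 N down at 6.1 m → arm 1 m, τ = 215.6 × 1 = 215.6 N·m clockwise.
Net load moment about support A = 432.2 N·m clockwise.
Reaction R at support B is upward at 0 m, arm 7.1 m → moment R × 7.1 counterclockwise.
Στ = 0 ⇒ R × 7.1 = 432.2 ⇒ R = 60.9 N.

R_B ≈ 60.9 N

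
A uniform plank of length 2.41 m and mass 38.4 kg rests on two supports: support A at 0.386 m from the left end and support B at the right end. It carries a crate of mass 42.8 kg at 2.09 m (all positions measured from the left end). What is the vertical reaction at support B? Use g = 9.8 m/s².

R_B ≈ 505 N

Take moments about support A.
Beam weight: 38.4 × 9.8 = 376.3 N down at 1.205 m → arm 0.819 m, τ = 376.3 × 0.819 = 308.2 N·m clockwise.
Crate: 42.8 × 9.8 = 419.4 N down at 2.09 m → arm 1.704 m, τ = 419.4 × 1.704 = 714.7 N·m clockwise.
Net load moment about support A = 1023 N·m clockwise.
Reaction R at support B is upward at 2.41 m, arm 2.024 m → moment R × 2.024 counterclockwise.
Setting net torque to zero: R × 2.024 = 1023 → R = 505 N.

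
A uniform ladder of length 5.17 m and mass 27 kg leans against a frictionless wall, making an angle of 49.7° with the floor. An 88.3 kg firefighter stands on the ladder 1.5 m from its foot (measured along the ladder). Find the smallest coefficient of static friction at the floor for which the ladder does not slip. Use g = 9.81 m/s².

μ_min ≈ 0.288

Taking torques about the foot of the ladder:
Ladder weight 27×9.81 = 264.9 N acts at 2.585 m along the ladder; its horizontal arm is 2.585·cos49.7° = 1.672 m → τ = 442.9 N·m clockwise.
Firefighter: 88.3×9.81 = 866.2 N at 1.5 m → arm 0.9702 m → τ = 840.4 N·m clockwise.
Wall normal N acts horizontally at the top; its moment arm is the height L sinθ = 5.17·sin49.7° = 3.943 m, counterclockwise.
For rotational equilibrium, N × 3.943 = 1283, so N = 325.4 N.
ΣFx = 0 ⇒ f = N_wall = 325.4 N. ΣFy = 0 ⇒ N_floor = 1131 N.
μ_min = f / N_floor = 325.4 / 1131 = 0.288.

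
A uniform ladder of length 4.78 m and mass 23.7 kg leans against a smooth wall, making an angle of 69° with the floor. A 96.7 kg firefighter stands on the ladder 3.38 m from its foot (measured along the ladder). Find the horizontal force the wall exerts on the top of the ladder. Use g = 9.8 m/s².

Taking torques about the foot of the ladder:
Ladder weight 23.7×9.8 = 232.3 N acts at 2.39 m along the ladder; its horizontal arm is 2.39·cos69° = 0.8565 m → τ = 199 N·m clockwise.
Firefighter: 96.7×9.8 = 947.7 N at 3.38 m → arm 1.211 m → τ = 1148 N·m clockwise.
Wall normal N acts horizontally at the top; its moment arm is the height L sinθ = 4.78·sin69° = 4.463 m, counterclockwise.
Setting net torque to zero: N × 4.463 = 1347 → N = 302 N.

N_wall ≈ 302 N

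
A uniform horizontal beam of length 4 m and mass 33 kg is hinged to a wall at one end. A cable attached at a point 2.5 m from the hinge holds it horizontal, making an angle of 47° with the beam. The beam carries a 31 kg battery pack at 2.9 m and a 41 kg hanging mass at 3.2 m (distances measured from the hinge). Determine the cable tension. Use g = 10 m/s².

Taking torques about the hinge:
Beam weight: 33 × 10 = 330 N down at 2 m → arm 2 m, τ = 330 × 2 = 660 N·m clockwise.
Battery pack: 31 × 10 = 310 N down at 2.9 m → arm 2.9 m, τ = 310 × 2.9 = 899 N·m clockwise.
Hanging mass: 41 × 10 = 410 N down at 3.2 m → arm 3.2 m, τ = 410 × 3.2 = 1312 N·m clockwise.
Total clockwise load moment = 2871 N·m.
The cable tension T acts at 2.5 m; only its component perpendicular to the beam, T sinθ, produces torque. sin 47° = 0.7314.
Στ = 0 ⇒ T × 2.5 × 0.7314 = 2871 ⇒ T = 2871 / 1.829 = 1570 N.

T ≈ 1570 N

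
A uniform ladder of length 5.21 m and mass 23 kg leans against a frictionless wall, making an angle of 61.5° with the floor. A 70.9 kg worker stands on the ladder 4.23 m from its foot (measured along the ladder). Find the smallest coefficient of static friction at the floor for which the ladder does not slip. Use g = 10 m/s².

Choose the foot of the ladder as the axis so the floor normal and friction both act there and drop out.
Ladder weight 23×10 = 230 N acts at 2.605 m along the ladder; its horizontal arm is 2.605·cos61.5° = 1.243 m → τ = 285.9 N·m clockwise.
Worker: 70.9×10 = 709 N at 4.23 m → arm 2.018 m → τ = 1431 N·m clockwise.
Wall normal N acts horizontally at the top; its moment arm is the height L sinθ = 5.21·sin61.5° = 4.579 m, counterclockwise.
For rotational equilibrium, N × 4.579 = 1717, so N = 375 N.
ΣFx = 0 ⇒ f = N_wall = 375 N. ΣFy = 0 ⇒ N_floor = 939 N.
μ_min = f / N_floor = 375 / 939 = 0.399.

μ_min ≈ 0.399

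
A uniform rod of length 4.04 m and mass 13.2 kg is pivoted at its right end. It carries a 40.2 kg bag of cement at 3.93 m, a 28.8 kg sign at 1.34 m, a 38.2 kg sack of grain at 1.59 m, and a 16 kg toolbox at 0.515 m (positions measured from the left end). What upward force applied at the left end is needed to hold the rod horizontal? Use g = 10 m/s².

F ≈ 641 N

Taking torques about the right end:
Beam weight: 13.2 × 10 = 132 N down at 2.02 m → arm 2.02 m, τ = 132 × 2.02 = 266.6 N·m counterclockwise.
Bag of cement: 40.2 × 10 = 402 N down at 3.93 m → arm 0.11 m, τ = 402 × 0.11 = 44.22 N·m counterclockwise.
Sign: 28.8 × 10 = 288 N down at 1.34 m → arm 2.7 m, τ = 288 × 2.7 = 777.6 N·m counterclockwise.
Sack of grain: 38.2 × 10 = 382 N down at 1.59 m → arm 2.45 m, τ = 382 × 2.45 = 935.9 N·m counterclockwise.
Toolbox: 16 × 10 = 160 N down at 0.515 m → arm 3.525 m, τ = 160 × 3.525 = 564 N·m counterclockwise.
Net moment of the loads = 2588 N·m counterclockwise.
The upward force F acts at the left end, arm 4.04 m, giving F × 4.04 clockwise.
For rotational equilibrium, F × 4.04 = 2588, so F = 2588 / 4.04 = 641 N.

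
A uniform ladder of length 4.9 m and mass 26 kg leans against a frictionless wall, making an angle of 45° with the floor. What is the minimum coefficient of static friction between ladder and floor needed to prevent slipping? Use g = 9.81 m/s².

Taking torques about the foot of the ladder:
Ladder weight 26×9.81 = 255.1 N acts at 2.45 m along the ladder; its horizontal arm is 2.45·cos45° = 1.732 m → τ = 441.8 N·m clockwise.
Wall normal N acts horizontally at the top; its moment arm is the height L sinθ = 4.9·sin45° = 3.465 m, counterclockwise.
Στ = 0 ⇒ N × 3.465 = 441.8 ⇒ N = 127.5 N.
ΣFx = 0 ⇒ f = N_wall = 127.5 N. ΣFy = 0 ⇒ N_floor = 255.1 N.
μ_min = f / N_floor = 127.5 / 255.1 = 0.5.

μ_min ≈ 0.5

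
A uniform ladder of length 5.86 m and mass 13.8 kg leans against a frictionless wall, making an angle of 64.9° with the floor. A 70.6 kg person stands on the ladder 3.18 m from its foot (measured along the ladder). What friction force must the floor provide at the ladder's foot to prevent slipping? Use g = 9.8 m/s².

Take moments about the foot of the ladder.
Ladder weight 13.8×9.8 = 135.2 N acts at 2.93 m along the ladder; its horizontal arm is 2.93·cos64.9° = 1.243 m → τ = 168.1 N·m clockwise.
Person: 70.6×9.8 = 691.9 N at 3.18 m → arm 1.349 m → τ = 933.4 N·m clockwise.
Wall normal N acts horizontally at the top; its moment arm is the height L sinθ = 5.86·sin64.9° = 5.307 m, counterclockwise.
Στ = 0 ⇒ N × 5.307 = 1102 ⇒ N = 208 N.
ΣFx = 0: friction at the foot balances the wall's push, so f = N_wall = 208 N.

f ≈ 208 N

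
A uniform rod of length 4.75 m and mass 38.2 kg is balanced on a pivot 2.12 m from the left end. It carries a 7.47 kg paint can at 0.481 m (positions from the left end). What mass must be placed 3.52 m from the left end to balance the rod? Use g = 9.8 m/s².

m ≈ 1.79 kg

About the pivot (at 2.12 m from the left end):
Beam weight: 38.2 × 9.8 = 374.4 N down at 2.375 m → arm 0.255 m, τ = 374.4 × 0.255 = 95.47 N·m clockwise.
Paint can: 7.47 × 9.8 = 73.21 N down at 0.481 m → arm 1.639 m, τ = 73.21 × 1.639 = 120 N·m counterclockwise.
Net moment of known loads = 24.53 N·m counterclockwise.
An unknown mass m at 3.52 m has arm 1.4 m; its moment is m·g·1.4 clockwise.
Balancing moments: m × 9.8 × 1.4 = 24.53, giving m = 24.53 / (9.8 × 1.4) = 1.79 kg.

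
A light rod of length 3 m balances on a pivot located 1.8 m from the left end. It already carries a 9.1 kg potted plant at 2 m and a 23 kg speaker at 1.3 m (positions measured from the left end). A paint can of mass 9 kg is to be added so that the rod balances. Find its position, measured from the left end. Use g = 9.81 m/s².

x ≈ 2.88 m from the left end

Choose the pivot (at 1.8 m from the left end) as the axis so the support reaction has zero arm there.
Potted plant: 9.1 × 9.81 = 89.27 N down at 2 m → arm 0.2 m, τ = 89.27 × 0.2 = 17.85 N·m clockwise.
Speaker: 23 × 9.81 = 225.6 N down at 1.3 m → arm 0.5 m, τ = 225.6 × 0.5 = 112.8 N·m counterclockwise.
Net moment of existing loads = 94.95 N·m counterclockwise.
The paint can weighs 9 × 9.81 = 88.29 N and must supply an equal clockwise moment, so its lever arm about the pivot is 94.95 / 88.29 = 1.08 m.
That puts it at 1.8 + 1.08 = 2.88 m from the left end.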